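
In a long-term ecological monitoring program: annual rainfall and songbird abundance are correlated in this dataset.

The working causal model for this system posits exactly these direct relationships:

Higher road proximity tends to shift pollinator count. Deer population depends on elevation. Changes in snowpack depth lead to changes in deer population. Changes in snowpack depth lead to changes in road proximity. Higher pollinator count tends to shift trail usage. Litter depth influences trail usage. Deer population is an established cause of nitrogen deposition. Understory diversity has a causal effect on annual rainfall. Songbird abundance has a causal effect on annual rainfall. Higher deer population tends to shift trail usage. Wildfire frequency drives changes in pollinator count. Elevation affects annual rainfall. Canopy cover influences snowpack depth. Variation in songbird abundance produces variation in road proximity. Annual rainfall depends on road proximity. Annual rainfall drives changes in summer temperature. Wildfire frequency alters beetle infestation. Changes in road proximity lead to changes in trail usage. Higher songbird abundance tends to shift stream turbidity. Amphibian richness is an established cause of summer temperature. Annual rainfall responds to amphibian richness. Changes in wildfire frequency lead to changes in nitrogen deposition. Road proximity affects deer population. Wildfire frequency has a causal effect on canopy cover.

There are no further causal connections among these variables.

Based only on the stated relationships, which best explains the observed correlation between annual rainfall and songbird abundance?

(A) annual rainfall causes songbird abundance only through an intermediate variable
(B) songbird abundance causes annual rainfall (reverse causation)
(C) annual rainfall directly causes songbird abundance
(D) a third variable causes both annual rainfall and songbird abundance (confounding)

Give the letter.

The stated link runs songbird abundance → annual rainfall; annual rainfall has no causal path to songbird abundance. No variable causes both, so confounding is ruled out. The correlation reflects reverse causation.

B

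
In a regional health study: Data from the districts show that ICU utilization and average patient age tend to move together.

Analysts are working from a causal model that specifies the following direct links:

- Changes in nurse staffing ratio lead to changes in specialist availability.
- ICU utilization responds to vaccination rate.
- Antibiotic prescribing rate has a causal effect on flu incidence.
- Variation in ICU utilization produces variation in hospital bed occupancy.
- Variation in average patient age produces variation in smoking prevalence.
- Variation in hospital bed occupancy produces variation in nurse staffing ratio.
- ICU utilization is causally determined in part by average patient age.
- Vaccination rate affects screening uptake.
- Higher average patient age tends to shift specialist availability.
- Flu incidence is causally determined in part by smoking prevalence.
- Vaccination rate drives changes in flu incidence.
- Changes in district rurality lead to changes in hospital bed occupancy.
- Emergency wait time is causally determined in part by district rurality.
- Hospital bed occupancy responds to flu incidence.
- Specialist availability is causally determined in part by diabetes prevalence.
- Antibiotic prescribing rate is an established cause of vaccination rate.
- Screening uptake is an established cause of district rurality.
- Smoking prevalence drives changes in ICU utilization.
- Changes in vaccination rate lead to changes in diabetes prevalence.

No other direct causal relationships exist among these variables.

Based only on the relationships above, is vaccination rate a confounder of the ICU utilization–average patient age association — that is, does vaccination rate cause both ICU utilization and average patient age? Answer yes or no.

Vaccination rate has no stated causal path to average patient age. A confounder must cause both variables, so vaccination rate does not qualify.

no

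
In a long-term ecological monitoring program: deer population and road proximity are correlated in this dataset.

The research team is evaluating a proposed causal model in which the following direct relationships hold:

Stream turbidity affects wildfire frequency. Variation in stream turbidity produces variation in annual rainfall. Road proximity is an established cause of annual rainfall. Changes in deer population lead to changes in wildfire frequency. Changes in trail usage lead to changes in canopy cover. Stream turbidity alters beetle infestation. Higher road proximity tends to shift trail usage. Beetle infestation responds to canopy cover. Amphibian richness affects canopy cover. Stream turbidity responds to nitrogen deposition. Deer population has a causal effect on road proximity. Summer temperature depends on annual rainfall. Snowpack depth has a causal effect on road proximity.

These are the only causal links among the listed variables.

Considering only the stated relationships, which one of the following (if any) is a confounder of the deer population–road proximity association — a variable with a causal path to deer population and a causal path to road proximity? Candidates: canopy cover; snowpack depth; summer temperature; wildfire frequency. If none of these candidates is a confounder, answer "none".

None of the listed candidates has causal paths to both deer population and road proximity in the stated relationships, so none is a common cause.

none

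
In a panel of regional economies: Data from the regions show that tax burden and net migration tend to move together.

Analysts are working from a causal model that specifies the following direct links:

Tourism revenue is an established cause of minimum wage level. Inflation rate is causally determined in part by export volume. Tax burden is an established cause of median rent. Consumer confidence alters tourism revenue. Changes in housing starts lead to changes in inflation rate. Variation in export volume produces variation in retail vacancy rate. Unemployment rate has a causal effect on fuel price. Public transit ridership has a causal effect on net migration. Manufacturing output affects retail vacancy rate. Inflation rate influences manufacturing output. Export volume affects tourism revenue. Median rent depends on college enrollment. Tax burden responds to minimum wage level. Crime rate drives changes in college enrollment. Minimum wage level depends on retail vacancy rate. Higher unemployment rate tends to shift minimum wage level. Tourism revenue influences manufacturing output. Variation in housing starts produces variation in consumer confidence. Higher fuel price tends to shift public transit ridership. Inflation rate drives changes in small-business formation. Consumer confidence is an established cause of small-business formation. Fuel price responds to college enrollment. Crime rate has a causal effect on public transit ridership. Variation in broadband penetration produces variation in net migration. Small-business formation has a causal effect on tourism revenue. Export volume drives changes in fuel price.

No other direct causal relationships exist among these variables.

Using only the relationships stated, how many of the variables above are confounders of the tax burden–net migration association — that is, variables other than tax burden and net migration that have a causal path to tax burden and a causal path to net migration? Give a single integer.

2

The common causes are: export volume (to tax burden via export volume → retail vacancy rate → minimum wage level → tax burden; to net migration via export volume → fuel price → public transit ridership → net migration); unemployment rate (to tax burden via unemployment rate → minimum wage level → tax burden; to net migration via unemployment rate → fuel price → public transit ridership → net migration).
Every other variable lacks a causal path to at least one of tax burden and net migration.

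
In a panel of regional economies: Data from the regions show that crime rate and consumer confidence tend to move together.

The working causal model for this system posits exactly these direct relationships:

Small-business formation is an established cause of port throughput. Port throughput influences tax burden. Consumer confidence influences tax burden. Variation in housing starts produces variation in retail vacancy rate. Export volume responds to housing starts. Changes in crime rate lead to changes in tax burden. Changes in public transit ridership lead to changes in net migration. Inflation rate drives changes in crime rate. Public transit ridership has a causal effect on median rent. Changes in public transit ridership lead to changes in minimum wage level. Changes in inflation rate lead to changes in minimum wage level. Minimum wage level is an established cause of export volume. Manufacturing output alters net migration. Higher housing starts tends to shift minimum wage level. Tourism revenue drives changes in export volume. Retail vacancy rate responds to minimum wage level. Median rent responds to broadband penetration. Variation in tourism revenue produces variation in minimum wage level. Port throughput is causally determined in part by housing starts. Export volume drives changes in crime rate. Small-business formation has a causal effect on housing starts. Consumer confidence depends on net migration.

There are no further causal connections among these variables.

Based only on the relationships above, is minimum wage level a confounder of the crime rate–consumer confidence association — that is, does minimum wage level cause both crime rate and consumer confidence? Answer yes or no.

no

Minimum wage level has no stated causal path to consumer confidence. A confounder must cause both variables, so minimum wage level does not qualify.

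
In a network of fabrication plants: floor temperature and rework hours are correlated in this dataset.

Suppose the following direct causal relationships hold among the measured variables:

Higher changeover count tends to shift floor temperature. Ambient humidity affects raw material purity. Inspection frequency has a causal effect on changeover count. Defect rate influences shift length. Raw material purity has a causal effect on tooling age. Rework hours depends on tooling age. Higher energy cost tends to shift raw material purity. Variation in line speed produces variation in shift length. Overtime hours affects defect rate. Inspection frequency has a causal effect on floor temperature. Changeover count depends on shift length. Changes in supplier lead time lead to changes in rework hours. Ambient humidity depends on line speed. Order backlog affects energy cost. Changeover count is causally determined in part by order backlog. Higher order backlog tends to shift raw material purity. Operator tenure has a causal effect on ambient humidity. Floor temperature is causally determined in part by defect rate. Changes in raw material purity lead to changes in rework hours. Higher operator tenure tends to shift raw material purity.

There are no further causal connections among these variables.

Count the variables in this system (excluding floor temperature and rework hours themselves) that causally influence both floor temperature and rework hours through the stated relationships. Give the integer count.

2

The common causes are: line speed (to floor temperature via line speed → shift length → changeover count → floor temperature; to rework hours via line speed → ambient humidity → raw material purity → rework hours); order backlog (to floor temperature via order backlog → changeover count → floor temperature; to rework hours via order backlog → raw material purity → rework hours).
Every other variable lacks a causal path to at least one of floor temperature and rework hours.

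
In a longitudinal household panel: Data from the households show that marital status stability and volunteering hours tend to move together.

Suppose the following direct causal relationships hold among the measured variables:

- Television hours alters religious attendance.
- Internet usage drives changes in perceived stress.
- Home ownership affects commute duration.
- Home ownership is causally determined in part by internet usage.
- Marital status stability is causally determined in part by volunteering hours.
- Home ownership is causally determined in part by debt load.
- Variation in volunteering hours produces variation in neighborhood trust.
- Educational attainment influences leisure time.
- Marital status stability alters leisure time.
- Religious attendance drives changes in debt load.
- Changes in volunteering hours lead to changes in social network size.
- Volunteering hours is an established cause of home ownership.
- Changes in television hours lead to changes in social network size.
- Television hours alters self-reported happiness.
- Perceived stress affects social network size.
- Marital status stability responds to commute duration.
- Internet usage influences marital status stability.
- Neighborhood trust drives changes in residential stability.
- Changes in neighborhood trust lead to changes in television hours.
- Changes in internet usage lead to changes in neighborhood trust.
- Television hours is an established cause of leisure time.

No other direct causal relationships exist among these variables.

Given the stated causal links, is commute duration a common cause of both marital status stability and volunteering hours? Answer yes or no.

no

Commute duration has no stated causal path to volunteering hours. A confounder must cause both variables, so commute duration does not qualify.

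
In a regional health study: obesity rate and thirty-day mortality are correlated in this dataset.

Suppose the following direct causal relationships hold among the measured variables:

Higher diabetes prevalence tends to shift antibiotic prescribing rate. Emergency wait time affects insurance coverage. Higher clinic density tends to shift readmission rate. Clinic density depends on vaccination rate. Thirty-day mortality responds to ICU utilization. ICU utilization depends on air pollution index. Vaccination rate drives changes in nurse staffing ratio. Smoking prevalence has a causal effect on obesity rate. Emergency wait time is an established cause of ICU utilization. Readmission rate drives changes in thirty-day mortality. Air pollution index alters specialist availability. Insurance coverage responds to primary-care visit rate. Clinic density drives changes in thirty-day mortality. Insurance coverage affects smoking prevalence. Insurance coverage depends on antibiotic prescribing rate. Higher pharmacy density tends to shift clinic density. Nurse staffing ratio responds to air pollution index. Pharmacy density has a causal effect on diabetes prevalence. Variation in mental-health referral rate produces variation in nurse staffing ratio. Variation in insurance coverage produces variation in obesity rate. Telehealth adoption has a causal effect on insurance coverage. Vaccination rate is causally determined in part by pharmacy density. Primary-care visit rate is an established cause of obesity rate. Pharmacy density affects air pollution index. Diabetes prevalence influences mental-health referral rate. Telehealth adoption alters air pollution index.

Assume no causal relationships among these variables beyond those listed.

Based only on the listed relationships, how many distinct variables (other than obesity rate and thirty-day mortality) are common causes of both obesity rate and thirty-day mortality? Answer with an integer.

3

The common causes are: emergency wait time (to obesity rate via emergency wait time → insurance coverage → obesity rate; to thirty-day mortality via emergency wait time → ICU utilization → thirty-day mortality); pharmacy density (to obesity rate via pharmacy density → diabetes prevalence → antibiotic prescribing rate → insurance coverage → obesity rate; to thirty-day mortality via pharmacy density → clinic density → thirty-day mortality); telehealth adoption (to obesity rate via telehealth adoption → insurance coverage → obesity rate; to thirty-day mortality via telehealth adoption → air pollution index → ICU utilization → thirty-day mortality).
Every other variable lacks a causal path to at least one of obesity rate and thirty-day mortality.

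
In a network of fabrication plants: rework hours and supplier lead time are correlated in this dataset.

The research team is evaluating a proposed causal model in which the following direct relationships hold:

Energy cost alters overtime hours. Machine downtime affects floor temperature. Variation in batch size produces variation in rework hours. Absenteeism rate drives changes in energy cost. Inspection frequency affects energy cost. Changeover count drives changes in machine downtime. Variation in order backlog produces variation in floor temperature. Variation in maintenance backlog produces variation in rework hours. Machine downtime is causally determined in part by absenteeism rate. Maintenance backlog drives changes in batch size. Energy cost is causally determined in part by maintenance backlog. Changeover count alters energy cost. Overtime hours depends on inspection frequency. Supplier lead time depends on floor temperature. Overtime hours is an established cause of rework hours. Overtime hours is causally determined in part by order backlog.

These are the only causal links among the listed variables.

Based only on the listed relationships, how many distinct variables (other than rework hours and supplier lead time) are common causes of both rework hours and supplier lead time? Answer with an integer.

3

The common causes are: absenteeism rate (to rework hours via absenteeism rate → energy cost → overtime hours → rework hours; to supplier lead time via absenteeism rate → machine downtime → floor temperature → supplier lead time); changeover count (to rework hours via changeover count → energy cost → overtime hours → rework hours; to supplier lead time via changeover count → machine downtime → floor temperature → supplier lead time); order backlog (to rework hours via order backlog → overtime hours → rework hours; to supplier lead time via order backlog → floor temperature → supplier lead time).
Every other variable lacks a causal path to at least one of rework hours and supplier lead time.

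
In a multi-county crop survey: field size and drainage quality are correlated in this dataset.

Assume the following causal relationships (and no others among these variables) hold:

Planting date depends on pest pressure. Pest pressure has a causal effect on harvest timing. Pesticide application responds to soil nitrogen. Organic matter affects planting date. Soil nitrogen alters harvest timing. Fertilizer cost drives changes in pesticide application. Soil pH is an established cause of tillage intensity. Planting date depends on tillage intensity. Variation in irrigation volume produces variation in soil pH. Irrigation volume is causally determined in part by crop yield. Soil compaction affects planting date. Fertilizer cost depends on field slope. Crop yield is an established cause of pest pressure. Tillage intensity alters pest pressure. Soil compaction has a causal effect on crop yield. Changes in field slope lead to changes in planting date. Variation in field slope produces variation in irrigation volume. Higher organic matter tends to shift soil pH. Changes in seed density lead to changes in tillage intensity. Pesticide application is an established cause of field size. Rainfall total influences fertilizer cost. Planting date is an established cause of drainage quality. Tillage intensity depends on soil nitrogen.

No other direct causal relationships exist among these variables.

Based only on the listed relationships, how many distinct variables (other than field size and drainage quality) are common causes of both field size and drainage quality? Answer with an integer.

The common causes are: field slope (to field size via field slope → fertilizer cost → pesticide application → field size; to drainage quality via field slope → planting date → drainage quality); soil nitrogen (to field size via soil nitrogen → pesticide application → field size; to drainage quality via soil nitrogen → tillage intensity → planting date → drainage quality).
Every other variable lacks a causal path to at least one of field size and drainage quality.

2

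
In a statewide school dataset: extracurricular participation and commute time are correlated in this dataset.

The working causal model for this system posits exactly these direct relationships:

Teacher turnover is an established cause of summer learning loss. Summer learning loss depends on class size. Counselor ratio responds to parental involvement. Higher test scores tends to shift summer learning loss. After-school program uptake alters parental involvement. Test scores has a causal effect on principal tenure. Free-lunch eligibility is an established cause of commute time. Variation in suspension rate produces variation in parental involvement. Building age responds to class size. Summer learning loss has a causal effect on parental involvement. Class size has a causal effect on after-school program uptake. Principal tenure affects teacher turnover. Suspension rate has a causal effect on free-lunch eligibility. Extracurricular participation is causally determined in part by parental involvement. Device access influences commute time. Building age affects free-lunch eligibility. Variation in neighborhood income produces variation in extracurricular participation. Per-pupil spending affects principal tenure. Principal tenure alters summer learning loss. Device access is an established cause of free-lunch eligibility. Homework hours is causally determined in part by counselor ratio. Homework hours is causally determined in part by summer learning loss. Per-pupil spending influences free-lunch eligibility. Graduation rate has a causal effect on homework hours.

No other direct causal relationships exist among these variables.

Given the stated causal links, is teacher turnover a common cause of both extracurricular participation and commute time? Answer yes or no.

Teacher turnover has no stated causal path to commute time. A confounder must cause both variables, so teacher turnover does not qualify.

no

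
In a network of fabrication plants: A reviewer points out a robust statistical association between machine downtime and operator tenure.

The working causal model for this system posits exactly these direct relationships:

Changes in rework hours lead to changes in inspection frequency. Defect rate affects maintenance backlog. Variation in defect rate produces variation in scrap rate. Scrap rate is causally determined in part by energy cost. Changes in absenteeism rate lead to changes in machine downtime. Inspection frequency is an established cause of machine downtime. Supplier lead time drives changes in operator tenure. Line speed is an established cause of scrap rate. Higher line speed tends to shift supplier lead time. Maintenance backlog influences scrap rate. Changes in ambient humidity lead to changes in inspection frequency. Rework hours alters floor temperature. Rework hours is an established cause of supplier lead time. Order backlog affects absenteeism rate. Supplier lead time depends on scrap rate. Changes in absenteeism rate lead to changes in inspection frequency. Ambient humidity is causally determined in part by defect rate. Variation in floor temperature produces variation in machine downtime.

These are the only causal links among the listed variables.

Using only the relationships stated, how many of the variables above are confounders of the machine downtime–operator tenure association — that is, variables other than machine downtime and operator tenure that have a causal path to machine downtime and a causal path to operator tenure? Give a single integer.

The common causes are: defect rate (to machine downtime via defect rate → ambient humidity → inspection frequency → machine downtime; to operator tenure via defect rate → scrap rate → supplier lead time → operator tenure); rework hours (to machine downtime via rework hours → floor temperature → machine downtime; to operator tenure via rework hours → supplier lead time → operator tenure).
Every other variable lacks a causal path to at least one of machine downtime and operator tenure.

2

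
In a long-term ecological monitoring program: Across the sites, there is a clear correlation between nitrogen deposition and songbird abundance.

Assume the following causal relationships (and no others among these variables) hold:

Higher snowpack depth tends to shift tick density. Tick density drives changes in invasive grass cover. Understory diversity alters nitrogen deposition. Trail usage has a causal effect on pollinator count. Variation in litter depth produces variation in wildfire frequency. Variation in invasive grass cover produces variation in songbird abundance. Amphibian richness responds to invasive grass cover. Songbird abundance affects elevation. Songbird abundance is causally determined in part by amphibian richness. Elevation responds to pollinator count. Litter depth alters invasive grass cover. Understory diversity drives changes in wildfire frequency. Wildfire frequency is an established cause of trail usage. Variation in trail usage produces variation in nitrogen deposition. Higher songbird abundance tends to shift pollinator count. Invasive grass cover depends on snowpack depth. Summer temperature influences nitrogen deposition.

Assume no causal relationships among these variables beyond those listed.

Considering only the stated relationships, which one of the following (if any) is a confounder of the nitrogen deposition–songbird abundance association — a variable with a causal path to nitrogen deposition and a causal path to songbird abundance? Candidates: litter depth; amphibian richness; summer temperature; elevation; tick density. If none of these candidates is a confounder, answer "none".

Litter depth causes nitrogen deposition (litter depth → wildfire frequency → trail usage → nitrogen deposition) and also causes songbird abundance (litter depth → invasive grass cover → songbird abundance); it is a common cause of both.
Each of the other candidates lacks a causal path to at least one of nitrogen deposition and songbird abundance, so they do not confound the relationship.

litter depth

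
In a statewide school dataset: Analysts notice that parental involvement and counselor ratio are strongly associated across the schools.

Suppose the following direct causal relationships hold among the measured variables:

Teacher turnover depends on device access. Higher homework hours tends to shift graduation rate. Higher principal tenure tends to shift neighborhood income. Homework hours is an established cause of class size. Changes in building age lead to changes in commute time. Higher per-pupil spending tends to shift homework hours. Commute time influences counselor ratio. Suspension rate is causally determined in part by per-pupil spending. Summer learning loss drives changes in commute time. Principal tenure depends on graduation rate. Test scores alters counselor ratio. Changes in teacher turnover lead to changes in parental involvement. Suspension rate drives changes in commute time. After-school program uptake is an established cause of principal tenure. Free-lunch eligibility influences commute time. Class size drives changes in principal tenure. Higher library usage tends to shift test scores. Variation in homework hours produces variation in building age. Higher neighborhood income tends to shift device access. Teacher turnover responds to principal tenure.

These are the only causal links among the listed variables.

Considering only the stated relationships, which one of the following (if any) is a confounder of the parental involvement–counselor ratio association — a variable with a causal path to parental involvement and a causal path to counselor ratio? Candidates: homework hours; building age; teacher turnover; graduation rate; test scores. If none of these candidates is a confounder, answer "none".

Homework hours causes parental involvement (homework hours → graduation rate → principal tenure → teacher turnover → parental involvement) and also causes counselor ratio (homework hours → building age → commute time → counselor ratio); it is a common cause of both.
Each of the other candidates lacks a causal path to at least one of parental involvement and counselor ratio, so they do not confound the relationship.

homework hours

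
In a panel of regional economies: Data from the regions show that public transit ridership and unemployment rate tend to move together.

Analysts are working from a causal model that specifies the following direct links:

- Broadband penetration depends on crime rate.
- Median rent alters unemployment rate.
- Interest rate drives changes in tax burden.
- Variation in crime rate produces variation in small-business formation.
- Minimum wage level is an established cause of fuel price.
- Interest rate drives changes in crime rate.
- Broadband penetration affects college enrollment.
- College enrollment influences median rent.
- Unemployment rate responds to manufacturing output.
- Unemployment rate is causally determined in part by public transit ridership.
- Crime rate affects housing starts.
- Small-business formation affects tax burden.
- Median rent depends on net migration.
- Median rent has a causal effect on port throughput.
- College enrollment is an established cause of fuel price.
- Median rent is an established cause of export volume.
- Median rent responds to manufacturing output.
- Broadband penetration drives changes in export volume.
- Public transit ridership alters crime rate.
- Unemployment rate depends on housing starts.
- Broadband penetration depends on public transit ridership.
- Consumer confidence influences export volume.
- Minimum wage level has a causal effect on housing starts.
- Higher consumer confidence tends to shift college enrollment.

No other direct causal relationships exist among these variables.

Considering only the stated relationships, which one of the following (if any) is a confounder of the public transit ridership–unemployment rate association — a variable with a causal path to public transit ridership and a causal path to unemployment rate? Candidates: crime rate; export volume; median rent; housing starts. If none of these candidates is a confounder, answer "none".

None of the listed candidates has causal paths to both public transit ridership and unemployment rate in the stated relationships, so none is a common cause.

none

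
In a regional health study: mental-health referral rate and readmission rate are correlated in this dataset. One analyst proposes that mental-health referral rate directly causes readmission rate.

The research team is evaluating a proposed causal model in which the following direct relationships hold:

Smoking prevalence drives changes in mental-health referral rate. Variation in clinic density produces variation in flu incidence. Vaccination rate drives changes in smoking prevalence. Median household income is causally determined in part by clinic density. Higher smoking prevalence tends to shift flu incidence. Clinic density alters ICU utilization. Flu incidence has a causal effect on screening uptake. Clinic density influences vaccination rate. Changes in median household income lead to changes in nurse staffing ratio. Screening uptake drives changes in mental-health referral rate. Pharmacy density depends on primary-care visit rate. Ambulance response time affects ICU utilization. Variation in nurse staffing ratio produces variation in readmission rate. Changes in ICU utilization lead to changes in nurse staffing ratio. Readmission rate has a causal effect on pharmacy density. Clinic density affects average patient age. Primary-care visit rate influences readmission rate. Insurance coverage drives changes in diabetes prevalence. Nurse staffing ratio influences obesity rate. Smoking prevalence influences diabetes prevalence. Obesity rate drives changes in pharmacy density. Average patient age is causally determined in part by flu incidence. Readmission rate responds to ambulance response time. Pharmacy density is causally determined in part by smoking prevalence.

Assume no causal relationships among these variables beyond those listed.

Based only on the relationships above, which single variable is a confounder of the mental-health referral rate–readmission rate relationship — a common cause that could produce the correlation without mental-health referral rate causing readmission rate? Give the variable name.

Clinic density has a causal path to mental-health referral rate (clinic density → vaccination rate → smoking prevalence → mental-health referral rate) and a separate causal path to readmission rate (clinic density → ICU utilization → nurse staffing ratio → readmission rate), so it is a common cause of both.
No stated relationship gives mental-health referral rate a causal route to readmission rate, so the correlation is explained by the shared upstream cause rather than a direct effect.

clinic density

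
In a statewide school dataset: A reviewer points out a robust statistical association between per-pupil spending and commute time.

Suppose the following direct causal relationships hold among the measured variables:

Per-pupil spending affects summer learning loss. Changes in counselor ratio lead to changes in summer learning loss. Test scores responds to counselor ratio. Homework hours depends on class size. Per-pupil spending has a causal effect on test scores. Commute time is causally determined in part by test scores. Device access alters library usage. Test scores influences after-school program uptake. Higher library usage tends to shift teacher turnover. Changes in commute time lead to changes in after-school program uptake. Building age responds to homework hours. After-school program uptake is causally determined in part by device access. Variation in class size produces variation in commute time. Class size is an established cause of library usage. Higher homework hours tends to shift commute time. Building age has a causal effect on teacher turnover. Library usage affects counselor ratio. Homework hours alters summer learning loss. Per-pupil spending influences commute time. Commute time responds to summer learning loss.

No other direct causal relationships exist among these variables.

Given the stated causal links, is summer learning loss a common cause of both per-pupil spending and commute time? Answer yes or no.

no

Summer learning loss has no stated causal path to per-pupil spending. A confounder must cause both variables, so summer learning loss does not qualify.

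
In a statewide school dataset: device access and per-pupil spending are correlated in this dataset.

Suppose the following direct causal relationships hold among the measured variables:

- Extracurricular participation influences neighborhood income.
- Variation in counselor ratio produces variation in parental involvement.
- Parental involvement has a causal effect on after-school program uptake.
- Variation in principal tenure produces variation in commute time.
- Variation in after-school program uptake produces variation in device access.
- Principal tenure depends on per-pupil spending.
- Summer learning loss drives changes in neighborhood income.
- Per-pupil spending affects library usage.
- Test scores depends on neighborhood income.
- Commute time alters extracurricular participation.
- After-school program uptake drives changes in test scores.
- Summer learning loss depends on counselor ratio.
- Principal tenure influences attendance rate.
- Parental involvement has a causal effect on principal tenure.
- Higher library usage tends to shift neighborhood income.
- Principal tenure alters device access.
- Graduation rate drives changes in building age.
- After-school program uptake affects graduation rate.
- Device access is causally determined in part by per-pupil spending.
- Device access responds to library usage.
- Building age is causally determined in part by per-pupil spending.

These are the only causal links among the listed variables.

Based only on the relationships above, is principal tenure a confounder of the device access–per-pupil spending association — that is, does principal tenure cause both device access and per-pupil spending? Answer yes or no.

Principal tenure has no stated causal path to per-pupil spending. A confounder must cause both variables, so principal tenure does not qualify.

no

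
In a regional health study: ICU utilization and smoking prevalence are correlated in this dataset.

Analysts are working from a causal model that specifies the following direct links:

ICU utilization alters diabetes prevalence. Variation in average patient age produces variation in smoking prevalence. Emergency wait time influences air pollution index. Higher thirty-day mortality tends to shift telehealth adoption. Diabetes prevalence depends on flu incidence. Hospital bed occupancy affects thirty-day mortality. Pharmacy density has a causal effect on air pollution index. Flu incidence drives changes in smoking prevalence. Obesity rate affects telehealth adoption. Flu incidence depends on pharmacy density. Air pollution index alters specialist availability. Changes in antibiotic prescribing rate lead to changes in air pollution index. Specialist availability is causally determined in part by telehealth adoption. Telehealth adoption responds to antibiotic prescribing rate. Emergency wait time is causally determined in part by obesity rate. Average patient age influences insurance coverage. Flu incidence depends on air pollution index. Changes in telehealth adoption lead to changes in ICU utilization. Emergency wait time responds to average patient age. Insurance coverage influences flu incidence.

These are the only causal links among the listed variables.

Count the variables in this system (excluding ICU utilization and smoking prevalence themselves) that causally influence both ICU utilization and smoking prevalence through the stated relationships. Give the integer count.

2

The common causes are: antibiotic prescribing rate (to ICU utilization via antibiotic prescribing rate → telehealth adoption → ICU utilization; to smoking prevalence via antibiotic prescribing rate → air pollution index → flu incidence → smoking prevalence); obesity rate (to ICU utilization via obesity rate → telehealth adoption → ICU utilization; to smoking prevalence via obesity rate → emergency wait time → air pollution index → flu incidence → smoking prevalence).
Every other variable lacks a causal path to at least one of ICU utilization and smoking prevalence.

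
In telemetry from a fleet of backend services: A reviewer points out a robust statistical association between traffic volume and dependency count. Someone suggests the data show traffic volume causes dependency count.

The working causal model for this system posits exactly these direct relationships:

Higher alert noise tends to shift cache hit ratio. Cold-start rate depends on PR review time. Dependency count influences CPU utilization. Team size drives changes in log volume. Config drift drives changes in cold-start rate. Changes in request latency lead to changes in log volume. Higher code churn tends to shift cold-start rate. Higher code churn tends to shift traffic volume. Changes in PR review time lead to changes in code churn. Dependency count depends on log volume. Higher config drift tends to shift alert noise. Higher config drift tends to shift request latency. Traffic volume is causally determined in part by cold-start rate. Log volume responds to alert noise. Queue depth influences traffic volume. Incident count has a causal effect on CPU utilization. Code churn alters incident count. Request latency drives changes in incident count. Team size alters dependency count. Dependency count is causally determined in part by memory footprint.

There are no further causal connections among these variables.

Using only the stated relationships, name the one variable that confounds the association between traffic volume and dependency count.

Config drift has a causal path to traffic volume (config drift → cold-start rate → traffic volume) and a separate causal path to dependency count (config drift → request latency → log volume → dependency count), so it is a common cause of both.
No stated relationship gives traffic volume a causal route to dependency count, so the correlation is explained by the shared upstream cause rather than a direct effect.

config drift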